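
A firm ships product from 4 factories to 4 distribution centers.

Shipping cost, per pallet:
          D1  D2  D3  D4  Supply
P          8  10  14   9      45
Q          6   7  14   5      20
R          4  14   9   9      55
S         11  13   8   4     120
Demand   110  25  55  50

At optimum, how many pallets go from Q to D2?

Solving gives:
  P–D1: 40 pallets
  P–D2: 5 pallets
  Q–D2: 20 pallets
  R–D1: 55 pallets
  S–D1: 15 pallets
  S–D3: 55 pallets
  S–D4: 50 pallets
Total cost = 1535.
So Q→D2 carries 20 pallets.

20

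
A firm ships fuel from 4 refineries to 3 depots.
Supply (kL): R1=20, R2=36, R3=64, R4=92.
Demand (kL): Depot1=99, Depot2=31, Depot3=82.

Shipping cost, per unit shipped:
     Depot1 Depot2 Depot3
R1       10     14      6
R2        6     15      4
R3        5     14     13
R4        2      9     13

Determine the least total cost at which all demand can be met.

One minimum-cost allocation:
  R1 to Depot3: 20 × 6 = 120
  R2 to Depot3: 36 × 4 = 144
  R3 to Depot1: 38 × 5 = 190
  R3 to Depot3: 26 × 13 = 338
  R4 to Depot1: 61 × 2 = 122
  R4 to Depot2: 31 × 9 = 279
Total = 120 + 144 + 190 + 338 + 122 + 279 = 1193.
(Supply check: R1 ships 20; R2 ships 36; R3 ships 64; R4 ships 92.)

1193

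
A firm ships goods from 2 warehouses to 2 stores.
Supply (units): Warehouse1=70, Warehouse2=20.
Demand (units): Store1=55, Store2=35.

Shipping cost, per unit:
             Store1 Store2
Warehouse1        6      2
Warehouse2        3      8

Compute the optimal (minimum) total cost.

340

Optimal allocation:
  Warehouse1->Store1: 35 units
  Warehouse1->Store2: 35 units
  Warehouse2->Store1: 20 units
Total cost = 340.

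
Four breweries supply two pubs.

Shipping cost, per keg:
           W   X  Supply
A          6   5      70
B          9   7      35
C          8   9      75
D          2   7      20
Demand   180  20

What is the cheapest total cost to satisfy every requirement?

One minimum-cost allocation:
  A to W: 70 × 6 = 420
  B to W: 15 × 9 = 135
  B to X: 20 × 7 = 140
  C to W: 75 × 8 = 600
  D to W: 20 × 2 = 40
Total = 420 + 135 + 140 + 600 + 40 = 1335.
(Supply check: A ships 70; B ships 35; C ships 75; D ships 20.)

1335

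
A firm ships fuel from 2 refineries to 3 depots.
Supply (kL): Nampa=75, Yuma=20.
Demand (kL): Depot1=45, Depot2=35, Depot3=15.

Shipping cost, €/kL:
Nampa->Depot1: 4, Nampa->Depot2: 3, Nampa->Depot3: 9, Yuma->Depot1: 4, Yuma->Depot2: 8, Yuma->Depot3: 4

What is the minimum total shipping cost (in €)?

A cheapest plan:
  Nampa->Depot1: 40 × €4 = €160
  Nampa->Depot2: 35 × €3 = €105
  Yuma->Depot1: 5 × €4 = €20
  Yuma->Depot3: 15 × €4 = €60
Total = 160 + 105 + 20 + 60 = €345.
(Supply check: Nampa ships 75; Yuma ships 20.)

345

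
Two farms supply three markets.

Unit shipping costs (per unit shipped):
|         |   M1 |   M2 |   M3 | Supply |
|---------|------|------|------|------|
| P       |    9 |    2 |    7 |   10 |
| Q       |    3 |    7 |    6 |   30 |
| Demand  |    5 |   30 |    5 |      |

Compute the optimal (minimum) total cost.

Optimal allocation:
  P–M2: 10 × 2 = 20
  Q–M1: 5 × 3 = 15
  Q–M2: 20 × 7 = 140
  Q–M3: 5 × 6 = 30
Total = 20 + 15 + 140 + 30 = 205.

205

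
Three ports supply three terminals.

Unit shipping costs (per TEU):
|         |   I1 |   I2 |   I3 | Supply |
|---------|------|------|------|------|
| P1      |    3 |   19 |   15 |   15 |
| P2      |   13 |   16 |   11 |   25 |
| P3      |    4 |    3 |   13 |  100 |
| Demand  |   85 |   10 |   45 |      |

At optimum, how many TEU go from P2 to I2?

Optimal shipments:
  P1–I1: 15 TEU
  P2–I3: 25 TEU
  P3–I1: 70 TEU
  P3–I2: 10 TEU
  P3–I3: 20 TEU
Total cost = 890.
The route P2→I2 is not used.

0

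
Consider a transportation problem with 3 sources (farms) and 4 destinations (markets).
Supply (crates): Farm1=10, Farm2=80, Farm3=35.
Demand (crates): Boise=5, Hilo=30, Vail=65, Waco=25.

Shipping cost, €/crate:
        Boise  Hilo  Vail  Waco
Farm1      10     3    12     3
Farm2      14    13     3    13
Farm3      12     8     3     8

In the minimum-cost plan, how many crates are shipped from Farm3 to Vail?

The minimum-cost plan:
  Farm1–Hilo: 10 × €3 = €30
  Farm2–Boise: 5 × €14 = €70
  Farm2–Hilo: 10 × €13 = €130
  Farm2–Vail: 65 × €3 = €195
  Farm3–Hilo: 10 × €8 = €80
  Farm3–Waco: 25 × €8 = €200
Total cost = €705.
The route Farm3→Vail is not used.

0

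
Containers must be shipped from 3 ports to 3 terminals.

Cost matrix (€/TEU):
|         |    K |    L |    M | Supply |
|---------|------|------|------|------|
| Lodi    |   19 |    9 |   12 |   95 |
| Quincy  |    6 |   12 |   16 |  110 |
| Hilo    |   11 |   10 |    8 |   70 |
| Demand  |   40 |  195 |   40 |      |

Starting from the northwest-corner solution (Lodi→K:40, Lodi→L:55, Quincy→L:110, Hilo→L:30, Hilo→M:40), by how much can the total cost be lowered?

640

Current plan cost = 40·19 + 55·9 + 110·12 + 30·10 + 40·8 = €3195.
Optimal plan:
  Lodi→L: 95 × €9 = €855
  Quincy→K: 40 × €6 = €240
  Quincy→L: 70 × €12 = €840
  Hilo→L: 30 × €10 = €300
  Hilo→M: 40 × €8 = €320
Optimal cost = €2555.
Saving = 3195 − 2555 = €640.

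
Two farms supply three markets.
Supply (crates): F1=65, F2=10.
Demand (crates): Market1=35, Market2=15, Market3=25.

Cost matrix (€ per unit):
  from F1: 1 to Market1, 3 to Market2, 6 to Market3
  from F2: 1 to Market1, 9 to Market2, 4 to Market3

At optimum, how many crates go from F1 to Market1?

35

Optimal shipments:
  F1->Market1: 35 crates
  F1->Market2: 15 crates
  F1->Market3: 15 crates
  F2->Market3: 10 crates
Total cost = €210.
So F1→Market1 carries 35 crates.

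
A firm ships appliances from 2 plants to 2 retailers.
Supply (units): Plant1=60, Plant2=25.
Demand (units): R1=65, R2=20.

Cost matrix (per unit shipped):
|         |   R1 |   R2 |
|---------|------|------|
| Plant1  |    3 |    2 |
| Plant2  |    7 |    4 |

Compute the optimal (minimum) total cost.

295

An optimal shipping plan:
  Plant1->R1: 60 × 3 = 180
  Plant2->R1: 5 × 7 = 35
  Plant2->R2: 20 × 4 = 80
Total = 180 + 35 + 80 = 295.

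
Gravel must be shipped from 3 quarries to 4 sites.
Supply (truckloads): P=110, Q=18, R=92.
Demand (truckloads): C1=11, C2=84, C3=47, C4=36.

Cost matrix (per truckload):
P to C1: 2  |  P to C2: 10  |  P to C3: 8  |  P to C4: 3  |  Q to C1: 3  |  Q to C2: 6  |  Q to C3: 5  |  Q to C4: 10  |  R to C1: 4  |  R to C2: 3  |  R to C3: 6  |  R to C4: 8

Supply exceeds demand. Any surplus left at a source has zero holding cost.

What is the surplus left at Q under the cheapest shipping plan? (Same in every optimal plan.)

0

An optimal plan:
  P–C1: 11 × 2 = 22
  P–C3: 21 × 8 = 168
  P–C4: 36 × 3 = 108
  Q–C3: 18 × 5 = 90
  R–C2: 84 × 3 = 252
  R–C3: 8 × 6 = 48
Total cost = 688.
Q ships 18 of its 18, leaving 0.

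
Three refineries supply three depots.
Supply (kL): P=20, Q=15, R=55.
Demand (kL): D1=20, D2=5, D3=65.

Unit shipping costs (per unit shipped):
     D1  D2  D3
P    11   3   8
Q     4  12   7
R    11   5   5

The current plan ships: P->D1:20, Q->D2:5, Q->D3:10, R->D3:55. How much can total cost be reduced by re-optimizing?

140

Current plan cost = 20·11 + 5·12 + 10·7 + 55·5 = 625.
Optimal plan:
  P→D1: 5 × 11 = 55
  P→D2: 5 × 3 = 15
  P→D3: 10 × 8 = 80
  Q→D1: 15 × 4 = 60
  R→D3: 55 × 5 = 275
Optimal cost = 485.
Saving = 625 − 485 = 140.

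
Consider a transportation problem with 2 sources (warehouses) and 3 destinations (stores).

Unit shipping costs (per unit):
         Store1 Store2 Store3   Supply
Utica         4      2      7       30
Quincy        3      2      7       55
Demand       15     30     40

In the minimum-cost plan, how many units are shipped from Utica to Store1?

Solving gives:
  Utica->Store2: 30 units
  Quincy->Store1: 15 units
  Quincy->Store3: 40 units
Total cost = 385.
The route Utica→Store1 is not used.

0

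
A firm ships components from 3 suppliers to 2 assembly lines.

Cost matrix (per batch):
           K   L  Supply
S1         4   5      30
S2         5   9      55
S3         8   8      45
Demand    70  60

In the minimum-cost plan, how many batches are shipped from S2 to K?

The minimum-cost plan:
  S1–K: 15 batches
  S1–L: 15 batches
  S2–K: 55 batches
  S3–L: 45 batches
Total cost = 770.
So S2→K carries 55 batches.

55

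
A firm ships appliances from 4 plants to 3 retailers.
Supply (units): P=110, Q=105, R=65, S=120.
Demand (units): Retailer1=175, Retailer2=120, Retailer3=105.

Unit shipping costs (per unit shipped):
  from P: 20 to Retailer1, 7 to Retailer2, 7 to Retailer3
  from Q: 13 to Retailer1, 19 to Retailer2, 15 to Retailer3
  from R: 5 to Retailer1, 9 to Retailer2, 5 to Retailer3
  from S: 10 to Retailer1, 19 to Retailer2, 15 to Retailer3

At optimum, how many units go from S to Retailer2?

0

The minimum-cost plan:
  P–Retailer2: 110 units
  Q–Retailer1: 55 units
  Q–Retailer2: 10 units
  Q–Retailer3: 40 units
  R–Retailer3: 65 units
  S–Retailer1: 120 units
Total cost = 3800.
The route S→Retailer2 is not used.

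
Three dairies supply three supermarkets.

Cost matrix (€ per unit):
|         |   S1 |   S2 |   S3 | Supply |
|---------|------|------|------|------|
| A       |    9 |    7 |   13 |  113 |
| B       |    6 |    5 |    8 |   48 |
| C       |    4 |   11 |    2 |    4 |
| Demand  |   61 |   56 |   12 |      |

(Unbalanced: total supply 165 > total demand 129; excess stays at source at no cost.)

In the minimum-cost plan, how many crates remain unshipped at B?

0

Minimum-cost shipments:
  A→S1: 21 × €9 = €189
  A→S2: 56 × €7 = €392
  B→S1: 40 × €6 = €240
  B→S3: 8 × €8 = €64
  C→S3: 4 × €2 = €8
Total cost = €893.
B ships 48 of its 48, leaving 0.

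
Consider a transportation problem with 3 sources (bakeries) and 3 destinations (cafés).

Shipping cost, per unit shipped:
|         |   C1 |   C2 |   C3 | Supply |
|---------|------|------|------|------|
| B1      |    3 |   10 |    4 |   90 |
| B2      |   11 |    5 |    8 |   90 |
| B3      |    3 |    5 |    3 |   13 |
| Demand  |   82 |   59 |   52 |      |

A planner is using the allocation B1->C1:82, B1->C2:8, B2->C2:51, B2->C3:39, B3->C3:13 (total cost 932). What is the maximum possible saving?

72

Current plan cost = 82·3 + 8·10 + 51·5 + 39·8 + 13·3 = 932.
Optimal plan:
  B1–C1: 82 × 3 = 246
  B1–C3: 8 × 4 = 32
  B2–C2: 59 × 5 = 295
  B2–C3: 31 × 8 = 248
  B3–C3: 13 × 3 = 39
Optimal cost = 860.
Saving = 932 − 860 = 72.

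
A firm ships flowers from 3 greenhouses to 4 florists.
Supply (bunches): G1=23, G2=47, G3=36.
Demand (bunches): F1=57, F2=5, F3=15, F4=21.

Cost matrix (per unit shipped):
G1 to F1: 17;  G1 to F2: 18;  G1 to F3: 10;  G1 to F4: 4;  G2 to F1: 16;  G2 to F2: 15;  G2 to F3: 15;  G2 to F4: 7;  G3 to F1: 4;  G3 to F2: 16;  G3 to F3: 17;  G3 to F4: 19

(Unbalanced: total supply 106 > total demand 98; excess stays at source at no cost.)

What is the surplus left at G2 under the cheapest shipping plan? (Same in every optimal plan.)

8

An optimal plan:
  G1 to F3: 15 bunches
  G1 to F4: 8 bunches
  G2 to F1: 21 bunches
  G2 to F2: 5 bunches
  G2 to F4: 13 bunches
  G3 to F1: 36 bunches
Total cost = 828.
G2 ships 39 of its 47, leaving 8.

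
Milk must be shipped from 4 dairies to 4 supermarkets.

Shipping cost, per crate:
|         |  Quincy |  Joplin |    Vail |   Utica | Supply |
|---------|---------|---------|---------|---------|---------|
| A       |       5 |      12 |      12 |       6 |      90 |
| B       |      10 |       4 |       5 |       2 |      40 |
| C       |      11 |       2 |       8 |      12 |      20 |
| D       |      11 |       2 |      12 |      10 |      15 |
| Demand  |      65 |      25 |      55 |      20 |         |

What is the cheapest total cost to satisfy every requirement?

835

One minimum-cost allocation:
  A to Quincy: 65 crates
  A to Vail: 5 crates
  A to Utica: 20 crates
  B to Vail: 40 crates
  C to Joplin: 10 crates
  C to Vail: 10 crates
  D to Joplin: 15 crates
Total cost = 835.
(Supply check: A ships 90; B ships 40; C ships 20; D ships 15.)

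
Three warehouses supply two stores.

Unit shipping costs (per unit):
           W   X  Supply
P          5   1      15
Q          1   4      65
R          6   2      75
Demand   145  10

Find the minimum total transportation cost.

550

One minimum-cost allocation:
  P–W: 5 units
  P–X: 10 units
  Q–W: 65 units
  R–W: 75 units
Total cost = 550.
(Supply check: P ships 15; Q ships 65; R ships 75.)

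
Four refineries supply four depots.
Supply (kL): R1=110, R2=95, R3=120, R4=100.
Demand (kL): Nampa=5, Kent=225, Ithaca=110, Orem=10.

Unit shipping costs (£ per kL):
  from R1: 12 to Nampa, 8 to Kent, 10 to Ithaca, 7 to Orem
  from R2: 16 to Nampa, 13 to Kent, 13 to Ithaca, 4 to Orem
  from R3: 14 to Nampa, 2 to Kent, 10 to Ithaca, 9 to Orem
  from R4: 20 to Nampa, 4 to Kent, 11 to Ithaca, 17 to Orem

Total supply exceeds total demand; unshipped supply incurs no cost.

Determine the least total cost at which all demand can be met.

An optimal shipping plan:
  R1→Nampa: 5 × £12 = £60
  R1→Kent: 5 × £8 = £40
  R1→Ithaca: 100 × £10 = £1000
  R2→Ithaca: 10 × £13 = £130
  R2→Orem: 10 × £4 = £40
  R3→Kent: 120 × £2 = £240
  R4→Kent: 100 × £4 = £400
Total = 60 + 40 + 1000 + 130 + 40 + 240 + 400 = £1910.
(Supply check: R1 ships 110; R2 ships 20; R3 ships 120; R4 ships 100.)

1910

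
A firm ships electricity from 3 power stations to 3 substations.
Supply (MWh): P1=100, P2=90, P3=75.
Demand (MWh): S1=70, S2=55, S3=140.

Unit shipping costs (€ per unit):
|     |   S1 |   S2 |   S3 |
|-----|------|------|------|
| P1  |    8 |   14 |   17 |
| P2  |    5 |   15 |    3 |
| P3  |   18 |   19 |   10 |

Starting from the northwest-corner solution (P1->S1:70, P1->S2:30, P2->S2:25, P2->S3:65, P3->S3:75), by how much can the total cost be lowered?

100

Current plan cost = 70·8 + 30·14 + 25·15 + 65·3 + 75·10 = €2300.
Optimal plan:
  P1–S1: 45 × €8 = €360
  P1–S2: 55 × €14 = €770
  P2–S1: 25 × €5 = €125
  P2–S3: 65 × €3 = €195
  P3–S3: 75 × €10 = €750
Optimal cost = €2200.
Saving = 2300 − 2200 = €100.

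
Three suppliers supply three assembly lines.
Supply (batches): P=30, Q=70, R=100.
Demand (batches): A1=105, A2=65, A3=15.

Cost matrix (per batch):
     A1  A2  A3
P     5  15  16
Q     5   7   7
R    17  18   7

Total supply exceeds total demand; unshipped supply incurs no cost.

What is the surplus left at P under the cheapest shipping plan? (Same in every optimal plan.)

Minimum-cost shipments:
  P–A1: 30 batches
  Q–A1: 70 batches
  R–A1: 5 batches
  R–A2: 65 batches
  R–A3: 15 batches
Total cost = 1860.
P ships 30 of its 30, leaving 0.

0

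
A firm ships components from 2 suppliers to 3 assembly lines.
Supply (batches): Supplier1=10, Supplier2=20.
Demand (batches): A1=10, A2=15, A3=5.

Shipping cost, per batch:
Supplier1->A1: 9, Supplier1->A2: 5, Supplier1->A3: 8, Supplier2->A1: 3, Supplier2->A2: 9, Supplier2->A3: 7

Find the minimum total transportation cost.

Optimal allocation:
  Supplier1 to A2: 10 × 5 = 50
  Supplier2 to A1: 10 × 3 = 30
  Supplier2 to A2: 5 × 9 = 45
  Supplier2 to A3: 5 × 7 = 35
Total = 50 + 30 + 45 + 35 = 160.
(Supply check: Supplier1 ships 10; Supplier2 ships 20.)

160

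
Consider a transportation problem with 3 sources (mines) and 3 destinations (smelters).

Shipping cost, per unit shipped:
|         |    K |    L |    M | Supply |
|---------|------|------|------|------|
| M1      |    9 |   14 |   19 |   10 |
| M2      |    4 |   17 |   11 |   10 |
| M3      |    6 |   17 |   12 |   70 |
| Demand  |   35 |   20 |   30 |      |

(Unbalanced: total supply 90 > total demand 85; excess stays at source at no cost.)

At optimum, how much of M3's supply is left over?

Minimum-cost shipments:
  M1->L: 10 × 14 = 140
  M2->K: 10 × 4 = 40
  M3->K: 25 × 6 = 150
  M3->L: 10 × 17 = 170
  M3->M: 30 × 12 = 360
Total cost = 860.
M3 ships 65 of its 70, leaving 5.

5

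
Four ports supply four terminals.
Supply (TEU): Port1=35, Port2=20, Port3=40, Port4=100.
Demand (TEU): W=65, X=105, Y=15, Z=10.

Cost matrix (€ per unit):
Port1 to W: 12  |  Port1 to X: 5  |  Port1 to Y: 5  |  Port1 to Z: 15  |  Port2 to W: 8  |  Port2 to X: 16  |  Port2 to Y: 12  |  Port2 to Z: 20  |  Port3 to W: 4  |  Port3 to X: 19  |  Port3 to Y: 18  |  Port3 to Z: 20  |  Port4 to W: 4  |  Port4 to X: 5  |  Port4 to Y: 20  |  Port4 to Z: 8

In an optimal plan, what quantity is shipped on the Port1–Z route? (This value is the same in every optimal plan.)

Optimal shipments:
  Port1–X: 20 TEU
  Port1–Y: 15 TEU
  Port2–W: 20 TEU
  Port3–W: 40 TEU
  Port4–W: 5 TEU
  Port4–X: 85 TEU
  Port4–Z: 10 TEU
Total cost = €1020.
The route Port1→Z is not used.

0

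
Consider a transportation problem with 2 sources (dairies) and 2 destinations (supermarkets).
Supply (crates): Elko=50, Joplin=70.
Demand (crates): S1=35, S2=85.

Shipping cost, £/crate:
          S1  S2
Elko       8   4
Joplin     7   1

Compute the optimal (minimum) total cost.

A cheapest plan:
  Elko→S1: 35 × £8 = £280
  Elko→S2: 15 × £4 = £60
  Joplin→S2: 70 × £1 = £70
Total = 280 + 60 + 70 = £410.

410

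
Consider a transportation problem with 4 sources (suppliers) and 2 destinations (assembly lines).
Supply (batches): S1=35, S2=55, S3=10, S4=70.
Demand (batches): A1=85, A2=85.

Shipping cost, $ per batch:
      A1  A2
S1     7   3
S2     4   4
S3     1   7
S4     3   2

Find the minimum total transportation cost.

Optimal allocation:
  S1→A2: 35 × $3 = $105
  S2→A1: 55 × $4 = $220
  S3→A1: 10 × $1 = $10
  S4→A1: 20 × $3 = $60
  S4→A2: 50 × $2 = $100
Total = 105 + 220 + 10 + 60 + 100 = $495.

495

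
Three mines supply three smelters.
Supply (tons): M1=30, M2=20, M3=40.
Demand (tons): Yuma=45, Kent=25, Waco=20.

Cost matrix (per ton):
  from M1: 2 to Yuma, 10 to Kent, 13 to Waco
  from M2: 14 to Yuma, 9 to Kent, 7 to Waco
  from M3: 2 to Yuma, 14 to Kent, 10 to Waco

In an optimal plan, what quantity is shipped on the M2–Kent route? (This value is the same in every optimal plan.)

0

Solving gives:
  M1->Yuma: 5 tons
  M1->Kent: 25 tons
  M2->Waco: 20 tons
  M3->Yuma: 40 tons
Total cost = 480.
The route M2→Kent is not used.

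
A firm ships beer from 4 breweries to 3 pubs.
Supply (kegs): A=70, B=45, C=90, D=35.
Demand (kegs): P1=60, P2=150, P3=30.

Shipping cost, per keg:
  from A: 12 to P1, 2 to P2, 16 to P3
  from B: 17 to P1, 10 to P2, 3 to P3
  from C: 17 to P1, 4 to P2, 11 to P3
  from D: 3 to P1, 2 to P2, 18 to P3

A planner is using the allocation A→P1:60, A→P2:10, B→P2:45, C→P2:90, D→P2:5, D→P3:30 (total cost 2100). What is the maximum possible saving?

1050

Current plan cost = 60·12 + 10·2 + 45·10 + 90·4 + 5·2 + 30·18 = 2100.
Optimal plan:
  A→P1: 10 kegs
  A→P2: 60 kegs
  B→P1: 15 kegs
  B→P3: 30 kegs
  C→P2: 90 kegs
  D→P1: 35 kegs
Optimal cost = 1050.
Saving = 2100 − 1050 = 1050.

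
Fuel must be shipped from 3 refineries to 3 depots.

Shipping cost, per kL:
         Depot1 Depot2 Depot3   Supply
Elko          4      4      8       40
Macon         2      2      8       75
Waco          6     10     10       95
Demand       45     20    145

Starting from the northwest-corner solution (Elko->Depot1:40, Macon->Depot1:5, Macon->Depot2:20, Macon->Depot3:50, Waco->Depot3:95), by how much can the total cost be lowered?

Current plan cost = 40·4 + 5·2 + 20·2 + 50·8 + 95·10 = 1560.
Optimal plan:
  Elko→Depot3: 40 kL
  Macon→Depot1: 45 kL
  Macon→Depot2: 20 kL
  Macon→Depot3: 10 kL
  Waco→Depot3: 95 kL
Optimal cost = 1480.
Saving = 1560 − 1480 = 80.

80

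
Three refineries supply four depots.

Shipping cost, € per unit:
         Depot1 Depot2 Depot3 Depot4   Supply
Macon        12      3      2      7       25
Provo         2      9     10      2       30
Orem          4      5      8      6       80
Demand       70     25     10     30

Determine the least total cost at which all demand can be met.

455

Optimal allocation:
  Macon–Depot2: 15 × €3 = €45
  Macon–Depot3: 10 × €2 = €20
  Provo–Depot4: 30 × €2 = €60
  Orem–Depot1: 70 × €4 = €280
  Orem–Depot2: 10 × €5 = €50
Total = 45 + 20 + 60 + 280 + 50 = €455.
(Supply check: Macon ships 25; Provo ships 30; Orem ships 80.)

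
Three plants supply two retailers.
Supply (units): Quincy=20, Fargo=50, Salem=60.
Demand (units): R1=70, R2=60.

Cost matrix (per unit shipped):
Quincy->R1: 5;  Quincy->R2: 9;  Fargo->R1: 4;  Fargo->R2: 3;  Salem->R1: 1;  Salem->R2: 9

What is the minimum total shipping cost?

Optimal allocation:
  Quincy->R1: 10 × 5 = 50
  Quincy->R2: 10 × 9 = 90
  Fargo->R2: 50 × 3 = 150
  Salem->R1: 60 × 1 = 60
Total = 50 + 90 + 150 + 60 = 350.
(Supply check: Quincy ships 20; Fargo ships 50; Salem ships 60.)

350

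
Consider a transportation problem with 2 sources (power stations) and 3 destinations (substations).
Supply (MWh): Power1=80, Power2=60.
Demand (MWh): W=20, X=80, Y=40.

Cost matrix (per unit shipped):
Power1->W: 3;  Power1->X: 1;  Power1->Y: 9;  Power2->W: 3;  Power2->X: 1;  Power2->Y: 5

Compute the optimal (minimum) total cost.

A cheapest plan:
  Power1 to W: 20 × 3 = 60
  Power1 to X: 60 × 1 = 60
  Power2 to X: 20 × 1 = 20
  Power2 to Y: 40 × 5 = 200
Total = 60 + 60 + 20 + 200 = 340.
(Supply check: Power1 ships 80; Power2 ships 60.)

340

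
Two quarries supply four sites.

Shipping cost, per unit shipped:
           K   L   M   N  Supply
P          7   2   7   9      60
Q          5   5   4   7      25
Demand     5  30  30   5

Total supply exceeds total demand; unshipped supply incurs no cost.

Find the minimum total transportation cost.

An optimal shipping plan:
  P to K: 5 truckloads
  P to L: 30 truckloads
  P to M: 5 truckloads
  P to N: 5 truckloads
  Q to M: 25 truckloads
Total cost = 275.
(Supply check: P ships 45; Q ships 25.)

275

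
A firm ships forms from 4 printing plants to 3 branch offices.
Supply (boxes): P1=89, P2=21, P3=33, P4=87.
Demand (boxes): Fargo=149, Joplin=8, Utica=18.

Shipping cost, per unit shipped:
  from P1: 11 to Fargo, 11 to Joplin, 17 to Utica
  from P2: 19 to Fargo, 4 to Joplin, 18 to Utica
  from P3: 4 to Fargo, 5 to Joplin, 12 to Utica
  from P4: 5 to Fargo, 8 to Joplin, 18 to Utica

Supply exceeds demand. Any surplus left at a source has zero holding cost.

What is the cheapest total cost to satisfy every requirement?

1224

One minimum-cost allocation:
  P1 to Fargo: 29 × 11 = 319
  P1 to Utica: 18 × 17 = 306
  P2 to Joplin: 8 × 4 = 32
  P3 to Fargo: 33 × 4 = 132
  P4 to Fargo: 87 × 5 = 435
Total = 319 + 306 + 32 + 132 + 435 = 1224.
(Supply check: P1 ships 47; P2 ships 8; P3 ships 33; P4 ships 87.)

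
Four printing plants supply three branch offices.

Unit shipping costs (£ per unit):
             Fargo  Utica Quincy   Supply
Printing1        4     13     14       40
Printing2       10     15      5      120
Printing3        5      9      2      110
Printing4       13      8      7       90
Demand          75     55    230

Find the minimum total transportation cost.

1770

One minimum-cost allocation:
  Printing1 to Fargo: 40 × £4 = £160
  Printing2 to Quincy: 120 × £5 = £600
  Printing3 to Fargo: 35 × £5 = £175
  Printing3 to Quincy: 75 × £2 = £150
  Printing4 to Utica: 55 × £8 = £440
  Printing4 to Quincy: 35 × £7 = £245
Total = 160 + 600 + 175 + 150 + 440 + 245 = £1770.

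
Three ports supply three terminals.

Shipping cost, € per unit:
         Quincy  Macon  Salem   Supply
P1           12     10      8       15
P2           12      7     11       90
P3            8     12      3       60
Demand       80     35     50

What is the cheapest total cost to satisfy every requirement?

A cheapest plan:
  P1 to Quincy: 15 × €12 = €180
  P2 to Quincy: 55 × €12 = €660
  P2 to Macon: 35 × €7 = €245
  P3 to Quincy: 10 × €8 = €80
  P3 to Salem: 50 × €3 = €150
Total = 180 + 660 + 245 + 80 + 150 = €1315.
(Supply check: P1 ships 15; P2 ships 90; P3 ships 60.)

1315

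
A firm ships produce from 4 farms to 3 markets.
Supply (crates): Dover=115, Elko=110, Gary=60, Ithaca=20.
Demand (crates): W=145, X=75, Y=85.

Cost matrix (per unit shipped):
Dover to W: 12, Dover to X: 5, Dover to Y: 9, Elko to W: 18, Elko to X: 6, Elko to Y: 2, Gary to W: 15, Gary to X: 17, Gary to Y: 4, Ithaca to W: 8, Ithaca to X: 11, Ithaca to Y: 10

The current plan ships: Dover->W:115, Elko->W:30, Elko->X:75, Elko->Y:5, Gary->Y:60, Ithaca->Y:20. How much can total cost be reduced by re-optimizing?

Current plan cost = 115·12 + 30·18 + 75·6 + 5·2 + 60·4 + 20·10 = 2820.
Optimal plan:
  Dover→W: 65 crates
  Dover→X: 50 crates
  Elko→X: 25 crates
  Elko→Y: 85 crates
  Gary→W: 60 crates
  Ithaca→W: 20 crates
Optimal cost = 2410.
Saving = 2820 − 2410 = 410.

410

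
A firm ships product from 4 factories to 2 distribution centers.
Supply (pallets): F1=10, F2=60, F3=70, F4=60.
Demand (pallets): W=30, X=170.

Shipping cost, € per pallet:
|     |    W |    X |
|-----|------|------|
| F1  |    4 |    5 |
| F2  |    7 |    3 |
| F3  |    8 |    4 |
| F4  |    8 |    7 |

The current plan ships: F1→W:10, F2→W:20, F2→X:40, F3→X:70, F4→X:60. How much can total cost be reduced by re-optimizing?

60

Current plan cost = 10·4 + 20·7 + 40·3 + 70·4 + 60·7 = €1000.
Optimal plan:
  F1 to W: 10 pallets
  F2 to X: 60 pallets
  F3 to X: 70 pallets
  F4 to W: 20 pallets
  F4 to X: 40 pallets
Optimal cost = €940.
Saving = 1000 − 940 = €60.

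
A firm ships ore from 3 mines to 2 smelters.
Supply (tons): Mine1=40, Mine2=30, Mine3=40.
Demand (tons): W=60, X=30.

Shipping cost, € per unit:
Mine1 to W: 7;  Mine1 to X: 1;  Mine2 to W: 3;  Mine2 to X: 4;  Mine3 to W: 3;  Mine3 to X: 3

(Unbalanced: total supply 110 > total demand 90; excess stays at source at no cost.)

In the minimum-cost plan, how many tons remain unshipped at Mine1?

10

Minimum-cost shipments:
  Mine1–X: 30 × €1 = €30
  Mine2–W: 20 × €3 = €60
  Mine3–W: 40 × €3 = €120
Total cost = €210.
Mine1 ships 30 of its 40, leaving 10.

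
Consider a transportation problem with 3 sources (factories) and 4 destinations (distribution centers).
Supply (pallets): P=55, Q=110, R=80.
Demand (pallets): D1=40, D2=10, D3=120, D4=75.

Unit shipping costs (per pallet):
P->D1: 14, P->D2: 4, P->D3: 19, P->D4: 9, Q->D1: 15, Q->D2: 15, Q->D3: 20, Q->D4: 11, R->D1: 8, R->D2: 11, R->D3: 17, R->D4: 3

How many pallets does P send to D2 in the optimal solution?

Solving gives:
  P→D2: 10 pallets
  P→D3: 10 pallets
  P→D4: 35 pallets
  Q→D3: 110 pallets
  R→D1: 40 pallets
  R→D4: 40 pallets
Total cost = 3185.
So P→D2 carries 10 pallets.

10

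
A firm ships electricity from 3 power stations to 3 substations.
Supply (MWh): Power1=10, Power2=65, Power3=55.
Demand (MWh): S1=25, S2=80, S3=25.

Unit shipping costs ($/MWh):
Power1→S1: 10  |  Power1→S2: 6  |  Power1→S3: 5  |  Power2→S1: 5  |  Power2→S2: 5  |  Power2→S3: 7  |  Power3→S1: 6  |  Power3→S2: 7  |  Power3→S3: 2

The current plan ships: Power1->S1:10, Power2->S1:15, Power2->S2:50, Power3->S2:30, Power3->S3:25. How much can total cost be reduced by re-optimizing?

Current plan cost = 10·10 + 15·5 + 50·5 + 30·7 + 25·2 = $685.
Optimal plan:
  Power1–S2: 10 × $6 = $60
  Power2–S2: 65 × $5 = $325
  Power3–S1: 25 × $6 = $150
  Power3–S2: 5 × $7 = $35
  Power3–S3: 25 × $2 = $50
Optimal cost = $620.
Saving = 685 − 620 = $65.

65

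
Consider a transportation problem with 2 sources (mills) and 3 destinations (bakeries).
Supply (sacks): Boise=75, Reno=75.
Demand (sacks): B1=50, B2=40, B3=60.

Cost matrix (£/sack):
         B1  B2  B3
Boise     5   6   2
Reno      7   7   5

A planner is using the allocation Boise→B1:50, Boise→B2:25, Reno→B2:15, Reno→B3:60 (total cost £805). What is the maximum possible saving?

Current plan cost = 50·5 + 25·6 + 15·7 + 60·5 = £805.
Optimal plan:
  Boise–B1: 15 × £5 = £75
  Boise–B3: 60 × £2 = £120
  Reno–B1: 35 × £7 = £245
  Reno–B2: 40 × £7 = £280
Optimal cost = £720.
Saving = 805 − 720 = £85.

85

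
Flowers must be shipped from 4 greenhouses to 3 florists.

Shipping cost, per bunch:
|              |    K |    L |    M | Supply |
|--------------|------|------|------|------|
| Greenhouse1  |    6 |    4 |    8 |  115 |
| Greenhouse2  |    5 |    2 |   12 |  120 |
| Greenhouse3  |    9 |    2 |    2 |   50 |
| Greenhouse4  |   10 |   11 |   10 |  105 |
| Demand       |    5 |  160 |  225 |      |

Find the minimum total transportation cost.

One minimum-cost allocation:
  Greenhouse1->K: 5 × 6 = 30
  Greenhouse1->L: 40 × 4 = 160
  Greenhouse1->M: 70 × 8 = 560
  Greenhouse2->L: 120 × 2 = 240
  Greenhouse3->M: 50 × 2 = 100
  Greenhouse4->M: 105 × 10 = 1050
Total = 30 + 160 + 560 + 240 + 100 + 1050 = 2140.
(Supply check: Greenhouse1 ships 115; Greenhouse2 ships 120; Greenhouse3 ships 50; Greenhouse4 ships 105.)

2140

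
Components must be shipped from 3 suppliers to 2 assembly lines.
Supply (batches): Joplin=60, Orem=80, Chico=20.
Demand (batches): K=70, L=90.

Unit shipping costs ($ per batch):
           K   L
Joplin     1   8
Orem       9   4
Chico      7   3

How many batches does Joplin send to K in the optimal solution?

The minimum-cost plan:
  Joplin–K: 60 × $1 = $60
  Orem–L: 80 × $4 = $320
  Chico–K: 10 × $7 = $70
  Chico–L: 10 × $3 = $30
Total cost = $480.
So Joplin→K carries 60 batches.

60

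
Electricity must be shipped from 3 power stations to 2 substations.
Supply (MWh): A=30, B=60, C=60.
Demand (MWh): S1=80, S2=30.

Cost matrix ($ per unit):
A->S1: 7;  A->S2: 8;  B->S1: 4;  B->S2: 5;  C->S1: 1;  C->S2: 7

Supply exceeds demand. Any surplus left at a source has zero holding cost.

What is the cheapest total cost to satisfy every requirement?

An optimal shipping plan:
  B->S1: 20 × $4 = $80
  B->S2: 30 × $5 = $150
  C->S1: 60 × $1 = $60
Total = 80 + 150 + 60 = $290.
(Supply check: A ships 0; B ships 50; C ships 60.)

290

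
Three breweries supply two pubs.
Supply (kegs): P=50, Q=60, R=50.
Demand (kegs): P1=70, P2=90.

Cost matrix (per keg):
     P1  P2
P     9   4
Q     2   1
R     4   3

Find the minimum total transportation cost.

One minimum-cost allocation:
  P–P2: 50 × 4 = 200
  Q–P1: 60 × 2 = 120
  R–P1: 10 × 4 = 40
  R–P2: 40 × 3 = 120
Total = 200 + 120 + 40 + 120 = 480.
(Supply check: P ships 50; Q ships 60; R ships 50.)

480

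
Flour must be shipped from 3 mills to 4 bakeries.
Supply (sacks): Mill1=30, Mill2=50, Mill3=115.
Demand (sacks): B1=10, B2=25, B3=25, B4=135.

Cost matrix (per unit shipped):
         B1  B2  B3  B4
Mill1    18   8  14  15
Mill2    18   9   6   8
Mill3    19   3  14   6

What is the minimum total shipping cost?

1365

One minimum-cost allocation:
  Mill1 to B1: 10 × 18 = 180
  Mill1 to B2: 20 × 8 = 160
  Mill2 to B3: 25 × 6 = 150
  Mill2 to B4: 25 × 8 = 200
  Mill3 to B2: 5 × 3 = 15
  Mill3 to B4: 110 × 6 = 660
Total = 180 + 160 + 150 + 200 + 15 + 660 = 1365.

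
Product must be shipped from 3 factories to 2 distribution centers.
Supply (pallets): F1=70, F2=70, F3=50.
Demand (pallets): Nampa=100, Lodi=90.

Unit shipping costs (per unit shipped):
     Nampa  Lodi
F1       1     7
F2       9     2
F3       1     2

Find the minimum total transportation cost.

280

An optimal shipping plan:
  F1 to Nampa: 70 × 1 = 70
  F2 to Lodi: 70 × 2 = 140
  F3 to Nampa: 30 × 1 = 30
  F3 to Lodi: 20 × 2 = 40
Total = 70 + 140 + 30 + 40 = 280.
(Supply check: F1 ships 70; F2 ships 70; F3 ships 50.)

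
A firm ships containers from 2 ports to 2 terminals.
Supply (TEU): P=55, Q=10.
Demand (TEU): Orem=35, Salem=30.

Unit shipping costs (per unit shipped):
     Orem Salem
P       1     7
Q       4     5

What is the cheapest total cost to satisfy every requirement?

225

An optimal shipping plan:
  P->Orem: 35 × 1 = 35
  P->Salem: 20 × 7 = 140
  Q->Salem: 10 × 5 = 50
Total = 35 + 140 + 50 = 225.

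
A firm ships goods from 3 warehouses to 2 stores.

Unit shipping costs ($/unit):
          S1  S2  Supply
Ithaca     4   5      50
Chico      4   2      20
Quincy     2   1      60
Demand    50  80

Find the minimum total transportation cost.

An optimal shipping plan:
  Ithaca→S1: 50 × $4 = $200
  Chico→S2: 20 × $2 = $40
  Quincy→S2: 60 × $1 = $60
Total = 200 + 40 + 60 = $300.
(Supply check: Ithaca ships 50; Chico ships 20; Quincy ships 60.)

300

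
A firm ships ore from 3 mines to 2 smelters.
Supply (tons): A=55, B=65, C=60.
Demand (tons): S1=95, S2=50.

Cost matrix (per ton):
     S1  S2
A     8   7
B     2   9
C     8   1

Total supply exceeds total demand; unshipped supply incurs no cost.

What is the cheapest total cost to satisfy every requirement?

One minimum-cost allocation:
  A->S1: 20 × 8 = 160
  B->S1: 65 × 2 = 130
  C->S1: 10 × 8 = 80
  C->S2: 50 × 1 = 50
Total = 160 + 130 + 80 + 50 = 420.
(Supply check: A ships 20; B ships 65; C ships 60.)

420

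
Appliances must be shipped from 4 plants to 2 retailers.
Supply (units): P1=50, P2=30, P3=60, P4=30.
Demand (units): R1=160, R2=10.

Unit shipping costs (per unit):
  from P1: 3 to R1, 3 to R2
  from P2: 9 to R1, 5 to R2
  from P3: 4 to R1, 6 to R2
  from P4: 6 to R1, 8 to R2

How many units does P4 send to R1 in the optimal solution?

Solving gives:
  P1→R1: 50 × 3 = 150
  P2→R1: 20 × 9 = 180
  P2→R2: 10 × 5 = 50
  P3→R1: 60 × 4 = 240
  P4→R1: 30 × 6 = 180
Total cost = 800.
So P4→R1 carries 30 units.

30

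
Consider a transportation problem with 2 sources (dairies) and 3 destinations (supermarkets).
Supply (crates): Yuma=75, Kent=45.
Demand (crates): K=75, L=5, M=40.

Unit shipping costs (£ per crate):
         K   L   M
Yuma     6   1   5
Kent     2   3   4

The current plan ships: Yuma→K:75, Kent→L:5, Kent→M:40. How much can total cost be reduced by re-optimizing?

Current plan cost = 75·6 + 5·3 + 40·4 = £625.
Optimal plan:
  Yuma->K: 30 × £6 = £180
  Yuma->L: 5 × £1 = £5
  Yuma->M: 40 × £5 = £200
  Kent->K: 45 × £2 = £90
Optimal cost = £475.
Saving = 625 − 475 = £150.

150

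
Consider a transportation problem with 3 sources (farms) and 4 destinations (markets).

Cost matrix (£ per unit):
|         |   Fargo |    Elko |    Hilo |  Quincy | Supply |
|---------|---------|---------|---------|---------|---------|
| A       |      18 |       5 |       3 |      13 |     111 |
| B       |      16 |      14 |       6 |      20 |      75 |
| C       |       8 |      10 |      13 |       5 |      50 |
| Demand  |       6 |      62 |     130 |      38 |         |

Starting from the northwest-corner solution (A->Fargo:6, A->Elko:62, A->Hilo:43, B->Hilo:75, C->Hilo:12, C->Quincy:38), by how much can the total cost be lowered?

Current plan cost = 6·18 + 62·5 + 43·3 + 75·6 + 12·13 + 38·5 = £1343.
Optimal plan:
  A→Elko: 56 × £5 = £280
  A→Hilo: 55 × £3 = £165
  B→Hilo: 75 × £6 = £450
  C→Fargo: 6 × £8 = £48
  C→Elko: 6 × £10 = £60
  C→Quincy: 38 × £5 = £190
Optimal cost = £1193.
Saving = 1343 − 1193 = £150.

150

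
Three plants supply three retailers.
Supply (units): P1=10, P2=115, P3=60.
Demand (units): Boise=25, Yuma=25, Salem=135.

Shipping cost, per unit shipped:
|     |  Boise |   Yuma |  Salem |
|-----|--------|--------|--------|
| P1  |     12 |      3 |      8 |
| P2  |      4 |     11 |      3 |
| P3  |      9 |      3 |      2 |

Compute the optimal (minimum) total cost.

One minimum-cost allocation:
  P1–Yuma: 10 × 3 = 30
  P2–Boise: 25 × 4 = 100
  P2–Salem: 90 × 3 = 270
  P3–Yuma: 15 × 3 = 45
  P3–Salem: 45 × 2 = 90
Total = 30 + 100 + 270 + 45 + 90 = 535.
(Supply check: P1 ships 10; P2 ships 115; P3 ships 60.)

535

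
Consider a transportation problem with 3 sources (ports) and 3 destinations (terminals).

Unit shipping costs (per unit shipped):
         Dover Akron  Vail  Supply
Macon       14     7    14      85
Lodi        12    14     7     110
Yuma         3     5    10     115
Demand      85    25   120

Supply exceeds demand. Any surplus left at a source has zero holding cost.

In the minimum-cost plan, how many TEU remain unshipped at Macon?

80

Minimum-cost shipments:
  Macon to Akron: 5 × 7 = 35
  Lodi to Vail: 110 × 7 = 770
  Yuma to Dover: 85 × 3 = 255
  Yuma to Akron: 20 × 5 = 100
  Yuma to Vail: 10 × 10 = 100
Total cost = 1260.
Macon ships 5 of its 85, leaving 80.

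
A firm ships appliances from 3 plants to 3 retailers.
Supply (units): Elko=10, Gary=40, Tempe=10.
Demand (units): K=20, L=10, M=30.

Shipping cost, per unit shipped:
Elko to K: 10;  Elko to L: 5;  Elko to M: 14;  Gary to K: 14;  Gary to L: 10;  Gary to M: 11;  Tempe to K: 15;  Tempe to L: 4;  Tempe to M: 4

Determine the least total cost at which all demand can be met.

An optimal shipping plan:
  Elko->L: 10 × 5 = 50
  Gary->K: 20 × 14 = 280
  Gary->M: 20 × 11 = 220
  Tempe->M: 10 × 4 = 40
Total = 50 + 280 + 220 + 40 = 590.

590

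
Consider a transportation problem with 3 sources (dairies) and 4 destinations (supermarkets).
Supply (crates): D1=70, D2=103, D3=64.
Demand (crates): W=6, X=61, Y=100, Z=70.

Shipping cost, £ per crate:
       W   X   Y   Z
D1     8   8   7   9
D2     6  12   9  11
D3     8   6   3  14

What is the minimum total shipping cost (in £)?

1792

An optimal shipping plan:
  D1→X: 61 crates
  D1→Z: 9 crates
  D2→W: 6 crates
  D2→Y: 36 crates
  D2→Z: 61 crates
  D3→Y: 64 crates
Total cost = £1792.
(Supply check: D1 ships 70; D2 ships 103; D3 ships 64.)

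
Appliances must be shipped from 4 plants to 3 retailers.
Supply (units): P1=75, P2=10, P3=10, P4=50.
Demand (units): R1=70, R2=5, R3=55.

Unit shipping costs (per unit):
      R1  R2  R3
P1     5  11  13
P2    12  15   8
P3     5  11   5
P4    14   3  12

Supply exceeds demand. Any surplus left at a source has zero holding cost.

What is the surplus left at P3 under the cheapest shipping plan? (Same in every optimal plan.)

0

An optimal plan:
  P1 to R1: 70 × 5 = 350
  P2 to R3: 10 × 8 = 80
  P3 to R3: 10 × 5 = 50
  P4 to R2: 5 × 3 = 15
  P4 to R3: 35 × 12 = 420
Total cost = 915.
P3 ships 10 of its 10, leaving 0.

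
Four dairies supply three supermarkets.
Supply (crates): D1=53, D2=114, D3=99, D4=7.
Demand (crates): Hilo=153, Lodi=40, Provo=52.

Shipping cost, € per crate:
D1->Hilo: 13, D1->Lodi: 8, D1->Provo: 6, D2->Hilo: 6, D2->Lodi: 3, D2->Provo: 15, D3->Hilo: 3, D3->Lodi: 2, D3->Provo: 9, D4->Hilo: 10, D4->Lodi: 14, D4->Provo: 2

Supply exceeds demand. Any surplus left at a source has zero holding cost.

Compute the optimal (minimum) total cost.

1025

Optimal allocation:
  D1–Provo: 45 × €6 = €270
  D2–Hilo: 54 × €6 = €324
  D2–Lodi: 40 × €3 = €120
  D3–Hilo: 99 × €3 = €297
  D4–Provo: 7 × €2 = €14
Total = 270 + 324 + 120 + 297 + 14 = €1025.
(Supply check: D1 ships 45; D2 ships 94; D3 ships 99; D4 ships 7.)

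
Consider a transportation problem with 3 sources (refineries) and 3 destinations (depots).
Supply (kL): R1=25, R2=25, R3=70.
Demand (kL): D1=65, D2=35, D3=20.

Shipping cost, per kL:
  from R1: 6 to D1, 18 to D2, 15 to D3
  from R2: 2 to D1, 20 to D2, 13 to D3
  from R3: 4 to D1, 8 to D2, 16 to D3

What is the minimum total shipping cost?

800

One minimum-cost allocation:
  R1→D1: 5 × 6 = 30
  R1→D3: 20 × 15 = 300
  R2→D1: 25 × 2 = 50
  R3→D1: 35 × 4 = 140
  R3→D2: 35 × 8 = 280
Total = 30 + 300 + 50 + 140 + 280 = 800.
(Supply check: R1 ships 25; R2 ships 25; R3 ships 70.)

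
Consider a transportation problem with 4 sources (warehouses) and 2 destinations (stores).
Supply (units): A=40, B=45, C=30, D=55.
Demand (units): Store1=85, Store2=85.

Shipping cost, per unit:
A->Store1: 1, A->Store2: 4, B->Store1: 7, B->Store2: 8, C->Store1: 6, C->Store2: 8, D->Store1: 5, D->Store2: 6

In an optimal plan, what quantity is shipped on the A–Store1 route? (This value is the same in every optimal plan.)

The minimum-cost plan:
  A→Store1: 40 × 1 = 40
  B→Store1: 15 × 7 = 105
  B→Store2: 30 × 8 = 240
  C→Store1: 30 × 6 = 180
  D→Store2: 55 × 6 = 330
Total cost = 895.
So A→Store1 carries 40 units.

40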